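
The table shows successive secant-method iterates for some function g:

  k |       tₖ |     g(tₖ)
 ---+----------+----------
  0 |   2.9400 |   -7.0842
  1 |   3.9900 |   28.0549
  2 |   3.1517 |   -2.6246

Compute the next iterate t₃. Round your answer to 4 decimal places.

3.2234

t₃ = 3.1517 − (-2.6246)·(3.1517 − 3.9900) / (-2.6246 − 28.0549)
   = 3.1517 − (2.200202)/(-30.679500) = 3.223416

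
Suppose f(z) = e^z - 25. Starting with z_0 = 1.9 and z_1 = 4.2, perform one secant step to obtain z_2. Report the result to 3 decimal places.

f(1.9) = -18.31411, f(4.2) = 41.68633
z_2 = 4.20000 − 41.68633·(4.20000 − 1.90000) / (41.68633 − (-18.31411)) = 4.20000 − (95.87856)/(60.00044) = 2.60204

2.602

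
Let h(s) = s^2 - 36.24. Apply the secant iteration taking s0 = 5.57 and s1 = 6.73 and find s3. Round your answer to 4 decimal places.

6.0185

h(5.57) = -5.215100, h(6.73) = 9.052900
s2 = 6.730000 − 9.052900·(6.730000 − 5.570000) / (9.052900 − (-5.215100)) = 6.730000 − (10.501364)/(14.268000) = 5.993992
h(5.993992) = -0.312061
s3 = 5.993992 − (-0.312061)·(5.993992 − 6.730000) / (-0.312061 − 9.052900) = 5.993992 − (0.229680)/(-9.364961) = 6.018517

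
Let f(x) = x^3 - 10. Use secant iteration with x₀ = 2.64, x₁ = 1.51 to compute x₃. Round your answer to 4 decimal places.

f(2.64) = 8.399744, f(1.51) = -6.557049
x₂ = 1.510000 − (-6.557049)·(1.510000 − 2.640000) / (-6.557049 − 8.399744) = 1.510000 − (7.409465)/(-14.956793) = 2.005391
f(2.005391) = -1.935130
x₃ = 2.005391 − (-1.935130)·(2.005391 − 1.510000) / (-1.935130 − (-6.557049)) = 2.005391 − (-0.958646)/(4.621919) = 2.212804

2.2128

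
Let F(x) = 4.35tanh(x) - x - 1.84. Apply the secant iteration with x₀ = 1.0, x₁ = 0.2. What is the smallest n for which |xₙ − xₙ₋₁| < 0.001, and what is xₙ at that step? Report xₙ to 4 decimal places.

F(1.0) = 0.472935, F(0.2) = -1.181417
x₂ = 0.200000 − (-1.181417)·(-0.800000)/(-1.654352) = 0.771302;  |Δ| = 0.571302
F(0.771302) = 0.206131
x₃ = 0.771302 − 0.206131·(0.571302)/(1.387548) = 0.686430;  |Δ| = 0.084871
F(0.686430) = 0.064795
x₄ = 0.686430 − 0.064795·(-0.084871)/(-0.141336) = 0.647522;  |Δ| = 0.038909
F(0.647522) = -0.008025
x₅ = 0.647522 − (-0.008025)·(-0.038909)/(-0.072819) = 0.651810;  |Δ| = 0.004288
F(0.651810) = 0.000249
x₆ = 0.651810 − 0.000249·(0.004288)/(0.008273) = 0.651681;  |Δ| = 0.000129
|x₆ − x₅| = 0.000129 < 0.001

n = 6, xₙ = 0.6517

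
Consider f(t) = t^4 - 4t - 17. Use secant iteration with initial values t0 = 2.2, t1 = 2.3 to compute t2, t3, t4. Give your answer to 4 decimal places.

f(2.2) = -2.374400, f(2.3) = 1.784100
t2 = 2.300000 − 1.784100·(2.300000 − 2.200000) / (1.784100 − (-2.374400)) = 2.300000 − (0.178410)/(4.158500) = 2.257098
f(2.257098) = -0.074570
t3 = 2.257098 − (-0.074570)·(2.257098 − 2.300000) / (-0.074570 − 1.784100) = 2.257098 − (0.003199)/(-1.858670) = 2.258819
f(2.258819) = -0.002195
t4 = 2.258819 − (-0.002195)·(2.258819 − 2.257098) / (-0.002195 − (-0.074570)) = 2.258819 − (-0.000004)/(0.072375) = 2.258871

2.2571, 2.2588, 2.2589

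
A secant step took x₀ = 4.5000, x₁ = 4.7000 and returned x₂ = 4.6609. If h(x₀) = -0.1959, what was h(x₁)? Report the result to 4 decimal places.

The secant line through (4.5000, -0.1959) and (4.7000, h(x₁)) crosses zero at x₂ = 4.6609.
So (4.5000, -0.1959), (4.7000, h(x₁)), (4.6609, 0) are collinear:
h(x₁) = -0.1959 · (4.7000 − 4.6609) / (4.5000 − 4.6609) = -0.1959 · (0.039100)/(-0.160900) = 0.047605

0.0476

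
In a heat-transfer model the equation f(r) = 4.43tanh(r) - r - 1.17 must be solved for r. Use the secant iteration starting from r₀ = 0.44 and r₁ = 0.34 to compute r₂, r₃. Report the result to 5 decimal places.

f(0.44) = 0.2224449, f(0.34) = -0.0592751
r₂ = 0.3400000 − (-0.0592751)·(0.3400000 − 0.4400000) / (-0.0592751 − 0.2224449) = 0.3400000 − (0.0059275)/(-0.2817200) = 0.3610404
f(0.3610404) = 0.0023161
r₃ = 0.3610404 − 0.0023161·(0.3610404 − 0.3400000) / (0.0023161 − (-0.0592751)) = 0.3610404 − (0.0000487)/(0.0615913) = 0.3602492

0.36104, 0.36025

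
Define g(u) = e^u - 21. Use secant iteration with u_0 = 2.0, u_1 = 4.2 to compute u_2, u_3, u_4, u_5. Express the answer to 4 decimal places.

g(2.0) = -13.610944, g(4.2) = 45.686331
u_2 = 4.200000 − 45.686331·(4.200000 − 2.000000) / (45.686331 − (-13.610944)) = 4.200000 − (100.509928)/(59.297275) = 2.504982
g(2.504982) = -8.756657
u_3 = 2.504982 − (-8.756657)·(2.504982 − 4.200000) / (-8.756657 − 45.686331) = 2.504982 − (14.842689)/(-54.442988) = 2.777610
g(2.777610) = -4.919450
u_4 = 2.777610 − (-4.919450)·(2.777610 − 2.504982) / (-4.919450 − (-8.756657)) = 2.777610 − (-1.341180)/(3.837207) = 3.127130
g(3.127130) = 1.808435
u_5 = 3.127130 − 1.808435·(3.127130 − 2.777610) / (1.808435 − (-4.919450)) = 3.127130 − (0.632084)/(6.727885) = 3.033181

2.5050, 2.7776, 3.1271, 3.0332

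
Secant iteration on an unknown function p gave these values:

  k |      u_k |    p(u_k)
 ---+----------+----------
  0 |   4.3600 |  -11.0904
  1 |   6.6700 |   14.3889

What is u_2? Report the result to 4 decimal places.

5.3655

u_2 = 6.6700 − 14.3889·(6.6700 − 4.3600) / (14.3889 − (-11.0904))
   = 6.6700 − (33.238359)/(25.479300) = 5.365476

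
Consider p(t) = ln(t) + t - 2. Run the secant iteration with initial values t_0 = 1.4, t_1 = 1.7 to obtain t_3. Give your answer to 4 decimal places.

1.5571

p(1.4) = -0.263528, p(1.7) = 0.230628
t_2 = 1.700000 − 0.230628·(1.700000 − 1.400000) / (0.230628 − (-0.263528)) = 1.700000 − (0.069188)/(0.494156) = 1.559987
p(1.559987) = 0.004664
t_3 = 1.559987 − 0.004664·(1.559987 − 1.700000) / (0.004664 − 0.230628) = 1.559987 − (-0.000653)/(-0.225964) = 1.557097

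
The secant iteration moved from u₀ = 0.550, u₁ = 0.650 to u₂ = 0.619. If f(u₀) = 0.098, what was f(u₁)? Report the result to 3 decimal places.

-0.044

The secant line through (0.550, 0.098) and (0.650, f(u₁)) crosses zero at u₂ = 0.619.
So (0.550, 0.098), (0.650, f(u₁)), (0.619, 0) are collinear:
f(u₁) = 0.098 · (0.650 − 0.619) / (0.550 − 0.619) = 0.098 · (0.03100)/(-0.06900) = -0.04403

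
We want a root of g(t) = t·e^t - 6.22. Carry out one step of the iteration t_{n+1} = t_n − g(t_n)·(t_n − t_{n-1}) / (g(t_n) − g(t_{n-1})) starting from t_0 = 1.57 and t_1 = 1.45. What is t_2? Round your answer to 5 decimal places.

g(1.57) = 1.3264377, g(1.45) = -0.0384840
t_2 = 1.4500000 − (-0.0384840)·(1.4500000 − 1.5700000) / (-0.0384840 − 1.3264377) = 1.4500000 − (0.0046181)/(-1.3649216) = 1.4533834

1.45338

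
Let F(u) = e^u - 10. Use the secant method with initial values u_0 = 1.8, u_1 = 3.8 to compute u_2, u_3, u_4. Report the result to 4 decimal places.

F(1.8) = -3.950353, F(3.8) = 34.701184
u_2 = 3.800000 − 34.701184·(3.800000 − 1.800000) / (34.701184 − (-3.950353)) = 3.800000 − (69.402369)/(38.651537) = 2.004409
F(2.004409) = -2.578297
u_3 = 2.004409 − (-2.578297)·(2.004409 − 3.800000) / (-2.578297 − 34.701184) = 2.004409 − (4.629568)/(-37.279481) = 2.128594
F(2.128594) = -1.596956
u_4 = 2.128594 − (-1.596956)·(2.128594 − 2.004409) / (-1.596956 − (-2.578297)) = 2.128594 − (-0.198319)/(0.981340) = 2.330684

2.0044, 2.1286, 2.3307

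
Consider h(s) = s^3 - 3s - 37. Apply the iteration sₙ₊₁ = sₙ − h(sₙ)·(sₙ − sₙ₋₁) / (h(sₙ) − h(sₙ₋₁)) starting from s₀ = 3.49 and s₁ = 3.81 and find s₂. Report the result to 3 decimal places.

3.624

h(3.49) = -4.96145, h(3.81) = 6.87634
s₂ = 3.81000 − 6.87634·(3.81000 − 3.49000) / (6.87634 − (-4.96145)) = 3.81000 − (2.20043)/(11.83779) = 3.62412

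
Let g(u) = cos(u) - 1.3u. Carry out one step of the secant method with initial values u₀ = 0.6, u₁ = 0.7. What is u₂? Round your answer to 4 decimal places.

0.6238

g(0.6) = 0.045336, g(0.7) = -0.145158
u₂ = 0.700000 − (-0.145158)·(0.700000 − 0.600000) / (-0.145158 − 0.045336) = 0.700000 − (-0.014516)/(-0.190493) = 0.623799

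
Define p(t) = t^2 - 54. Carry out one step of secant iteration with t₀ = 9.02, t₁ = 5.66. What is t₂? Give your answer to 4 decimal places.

p(9.02) = 27.360400, p(5.66) = -21.964400
t₂ = 5.660000 − (-21.964400)·(5.660000 − 9.020000) / (-21.964400 − 27.360400) = 5.660000 − (73.800384)/(-49.324800) = 7.156213

7.1562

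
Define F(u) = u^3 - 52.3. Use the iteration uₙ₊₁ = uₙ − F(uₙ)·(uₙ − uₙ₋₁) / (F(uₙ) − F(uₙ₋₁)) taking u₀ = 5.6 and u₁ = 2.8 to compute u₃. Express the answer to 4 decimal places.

3.8659

F(5.6) = 123.316000, F(2.8) = -30.348000
u₂ = 2.800000 − (-30.348000)·(2.800000 − 5.600000) / (-30.348000 − 123.316000) = 2.800000 − (84.974400)/(-153.664000) = 3.352988
F(3.352988) = -14.603925
u₃ = 3.352988 − (-14.603925)·(3.352988 − 2.800000) / (-14.603925 − (-30.348000)) = 3.352988 − (-8.075800)/(15.744075) = 3.865931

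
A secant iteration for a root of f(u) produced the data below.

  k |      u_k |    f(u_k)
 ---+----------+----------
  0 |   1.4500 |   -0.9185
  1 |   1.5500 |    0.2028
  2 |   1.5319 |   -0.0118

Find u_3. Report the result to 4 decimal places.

u_3 = 1.5319 − (-0.0118)·(1.5319 − 1.5500) / (-0.0118 − 0.2028)
   = 1.5319 − (0.000214)/(-0.214600) = 1.532895

1.5329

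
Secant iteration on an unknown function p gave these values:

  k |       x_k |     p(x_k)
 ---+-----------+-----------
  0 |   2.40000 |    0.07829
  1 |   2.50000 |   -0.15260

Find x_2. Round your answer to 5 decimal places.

x_2 = 2.50000 − (-0.15260)·(2.50000 − 2.40000) / (-0.15260 − 0.07829)
   = 2.50000 − (-0.0152600)/(-0.2308900) = 2.4339079

2.43391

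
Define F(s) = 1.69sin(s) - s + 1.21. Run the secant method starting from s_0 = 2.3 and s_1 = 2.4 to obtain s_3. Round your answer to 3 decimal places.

2.378

F(2.3) = 0.17024, F(2.4) = -0.04847
s_2 = 2.40000 − (-0.04847)·(2.40000 − 2.30000) / (-0.04847 − 0.17024) = 2.40000 − (-0.00485)/(-0.21871) = 2.37784
F(2.37784) = 0.00103
s_3 = 2.37784 − 0.00103·(2.37784 − 2.40000) / (0.00103 − (-0.04847)) = 2.37784 − (-0.00002)/(0.04949) = 2.37830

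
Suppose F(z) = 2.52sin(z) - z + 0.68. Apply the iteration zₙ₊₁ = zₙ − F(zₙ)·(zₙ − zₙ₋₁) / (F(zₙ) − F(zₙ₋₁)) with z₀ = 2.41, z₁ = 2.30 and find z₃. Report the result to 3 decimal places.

2.394

F(2.41) = -0.04650, F(2.30) = 0.25918
z₂ = 2.30000 − 0.25918·(2.30000 − 2.41000) / (0.25918 − (-0.04650)) = 2.30000 − (-0.02851)/(0.30568) = 2.39327
F(2.39327) = 0.00137
z₃ = 2.39327 − 0.00137·(2.39327 − 2.30000) / (0.00137 − 0.25918) = 2.39327 − (0.00013)/(-0.25780) = 2.39376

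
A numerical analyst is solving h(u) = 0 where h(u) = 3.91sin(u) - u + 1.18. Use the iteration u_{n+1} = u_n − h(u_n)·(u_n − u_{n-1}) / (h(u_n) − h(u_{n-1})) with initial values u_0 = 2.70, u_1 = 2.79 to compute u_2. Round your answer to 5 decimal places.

2.73280

h(2.70) = 0.1510553, h(2.79) = -0.2634215
u_2 = 2.7900000 − (-0.2634215)·(2.7900000 − 2.7000000) / (-0.2634215 − 0.1510553) = 2.7900000 − (-0.0237079)/(-0.4144769) = 2.7328003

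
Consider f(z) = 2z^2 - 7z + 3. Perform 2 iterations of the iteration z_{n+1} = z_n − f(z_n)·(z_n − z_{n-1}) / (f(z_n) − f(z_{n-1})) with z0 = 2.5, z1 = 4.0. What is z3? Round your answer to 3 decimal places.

f(2.5) = -2.00000, f(4.0) = 7.00000
z2 = 4.00000 − 7.00000·(4.00000 − 2.50000) / (7.00000 − (-2.00000)) = 4.00000 − (10.50000)/(9.00000) = 2.83333
f(2.83333) = -0.77778
z3 = 2.83333 − (-0.77778)·(2.83333 − 4.00000) / (-0.77778 − 7.00000) = 2.83333 − (0.90741)/(-7.77778) = 2.95000

2.950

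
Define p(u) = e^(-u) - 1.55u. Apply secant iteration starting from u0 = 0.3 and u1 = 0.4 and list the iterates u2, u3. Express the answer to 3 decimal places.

0.422, 0.423

p(0.3) = 0.27582, p(0.4) = 0.05032
u2 = 0.40000 − 0.05032·(0.40000 − 0.30000) / (0.05032 − 0.27582) = 0.40000 − (0.00503)/(-0.22550) = 0.42232
p(0.42232) = 0.00094
u3 = 0.42232 − 0.00094·(0.42232 − 0.40000) / (0.00094 − 0.05032) = 0.42232 − (0.00002)/(-0.04938) = 0.42274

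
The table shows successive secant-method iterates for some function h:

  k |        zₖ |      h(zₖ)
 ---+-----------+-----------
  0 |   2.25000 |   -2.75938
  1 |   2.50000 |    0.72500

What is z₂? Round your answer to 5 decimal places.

z₂ = 2.50000 − 0.72500·(2.50000 − 2.25000) / (0.72500 − (-2.75938))
   = 2.50000 − (0.1812500)/(3.4843800) = 2.4479821

2.44798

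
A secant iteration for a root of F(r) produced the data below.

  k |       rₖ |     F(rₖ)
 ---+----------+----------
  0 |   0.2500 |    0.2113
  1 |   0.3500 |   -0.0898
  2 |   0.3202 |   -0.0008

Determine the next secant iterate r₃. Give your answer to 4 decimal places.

0.3199

r₃ = 0.3202 − (-0.0008)·(0.3202 − 0.3500) / (-0.0008 − (-0.0898))
   = 0.3202 − (0.000024)/(0.089000) = 0.319932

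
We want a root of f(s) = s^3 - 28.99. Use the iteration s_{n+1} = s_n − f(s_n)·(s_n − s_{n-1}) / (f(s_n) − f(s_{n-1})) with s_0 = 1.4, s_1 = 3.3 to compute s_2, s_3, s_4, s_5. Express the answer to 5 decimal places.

f(1.4) = -26.2460000, f(3.3) = 6.9470000
s_2 = 3.3000000 − 6.9470000·(3.3000000 − 1.4000000) / (6.9470000 − (-26.2460000)) = 3.3000000 − (13.1993000)/(33.1930000) = 2.9023469
f(2.9023469) = -4.5417403
s_3 = 2.9023469 − (-4.5417403)·(2.9023469 − 3.3000000) / (-4.5417403 − 6.9470000) = 2.9023469 − (1.8060372)/(-11.4887403) = 3.0595475
f(3.0595475) = -0.3500930
s_4 = 3.0595475 − (-0.3500930)·(3.0595475 − 2.9023469) / (-0.3500930 − (-4.5417403)) = 3.0595475 − (-0.0550348)/(4.1916473) = 3.0726772
f(3.0726772) = 0.0202047
s_5 = 3.0726772 − 0.0202047·(3.0726772 − 3.0595475) / (0.0202047 − (-0.3500930)) = 3.0726772 − (0.0002653)/(0.3702977) = 3.0719608

2.90235, 3.05955, 3.07268, 3.07196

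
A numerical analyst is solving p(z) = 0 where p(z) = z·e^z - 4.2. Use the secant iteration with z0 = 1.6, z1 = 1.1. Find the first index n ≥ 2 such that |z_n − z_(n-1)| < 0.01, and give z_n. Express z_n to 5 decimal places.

p(1.6) = 3.7248519, p(1.1) = -0.8954174
z2 = 1.1000000 − (-0.8954174)·(-0.5000000)/(-4.6202693) = 1.1969010;  |Δ| = 0.0969010
p(1.1969010) = -0.2384447
z3 = 1.1969010 − (-0.2384447)·(0.0969010)/(0.6569727) = 1.2320707;  |Δ| = 0.0351697
p(1.2320707) = 0.0239340
z4 = 1.2320707 − 0.0239340·(0.0351697)/(0.2623787) = 1.2288625;  |Δ| = 0.0032082
|z4 − z3| = 0.0032082 < 0.01

n = 4, z_n = 1.22886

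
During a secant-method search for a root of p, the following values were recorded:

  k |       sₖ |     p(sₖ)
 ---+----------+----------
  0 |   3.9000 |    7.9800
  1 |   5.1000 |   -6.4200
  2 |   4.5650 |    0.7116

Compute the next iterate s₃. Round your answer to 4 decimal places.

s₃ = 4.5650 − 0.7116·(4.5650 − 5.1000) / (0.7116 − (-6.4200))
   = 4.5650 − (-0.380706)/(7.131600) = 4.618383

4.6184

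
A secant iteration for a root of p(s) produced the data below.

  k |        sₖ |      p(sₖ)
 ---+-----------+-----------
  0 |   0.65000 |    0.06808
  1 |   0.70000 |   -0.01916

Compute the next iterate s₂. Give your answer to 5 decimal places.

s₂ = 0.70000 − (-0.01916)·(0.70000 − 0.65000) / (-0.01916 − 0.06808)
   = 0.70000 − (-0.0009580)/(-0.0872400) = 0.6890188

0.68902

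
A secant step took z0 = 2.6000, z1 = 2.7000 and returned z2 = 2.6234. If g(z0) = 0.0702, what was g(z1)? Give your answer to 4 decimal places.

-0.2298

The secant line through (2.6000, 0.0702) and (2.7000, g(z1)) crosses zero at z2 = 2.6234.
So (2.6000, 0.0702), (2.7000, g(z1)), (2.6234, 0) are collinear:
g(z1) = 0.0702 · (2.7000 − 2.6234) / (2.6000 − 2.6234) = 0.0702 · (0.076600)/(-0.023400) = -0.229800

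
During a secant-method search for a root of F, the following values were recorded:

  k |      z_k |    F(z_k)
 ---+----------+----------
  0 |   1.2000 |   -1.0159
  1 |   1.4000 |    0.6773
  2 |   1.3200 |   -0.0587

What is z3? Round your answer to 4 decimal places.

1.3264

z3 = 1.3200 − (-0.0587)·(1.3200 − 1.4000) / (-0.0587 − 0.6773)
   = 1.3200 − (0.004696)/(-0.736000) = 1.326380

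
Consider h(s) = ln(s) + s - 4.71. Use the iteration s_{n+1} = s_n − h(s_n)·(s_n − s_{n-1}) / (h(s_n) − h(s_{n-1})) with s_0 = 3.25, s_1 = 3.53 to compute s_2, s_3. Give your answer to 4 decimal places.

h(3.25) = -0.281345, h(3.53) = 0.081298
s_2 = 3.530000 − 0.081298·(3.530000 − 3.250000) / (0.081298 − (-0.281345)) = 3.530000 − (0.022763)/(0.362643) = 3.467229
h(3.467229) = 0.000585
s_3 = 3.467229 − 0.000585·(3.467229 − 3.530000) / (0.000585 − 0.081298) = 3.467229 − (-0.000037)/(-0.080713) = 3.466774

3.4672, 3.4668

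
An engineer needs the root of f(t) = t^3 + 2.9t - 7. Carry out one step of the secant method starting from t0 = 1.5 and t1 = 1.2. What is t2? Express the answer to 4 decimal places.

f(1.5) = 0.725000, f(1.2) = -1.792000
t2 = 1.200000 − (-1.792000)·(1.200000 − 1.500000) / (-1.792000 − 0.725000) = 1.200000 − (0.537600)/(-2.517000) = 1.413588

1.4136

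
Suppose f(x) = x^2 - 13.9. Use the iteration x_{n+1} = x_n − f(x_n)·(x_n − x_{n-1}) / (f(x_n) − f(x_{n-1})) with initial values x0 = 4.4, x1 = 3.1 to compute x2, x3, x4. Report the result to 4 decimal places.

f(4.4) = 5.460000, f(3.1) = -4.290000
x2 = 3.100000 − (-4.290000)·(3.100000 − 4.400000) / (-4.290000 − 5.460000) = 3.100000 − (5.577000)/(-9.750000) = 3.672000
f(3.672000) = -0.416416
x3 = 3.672000 − (-0.416416)·(3.672000 − 3.100000) / (-0.416416 − (-4.290000)) = 3.672000 − (-0.238190)/(3.873584) = 3.733491
f(3.733491) = 0.038954
x4 = 3.733491 − 0.038954·(3.733491 − 3.672000) / (0.038954 − (-0.416416)) = 3.733491 − (0.002395)/(0.455370) = 3.728231

3.6720, 3.7335, 3.7282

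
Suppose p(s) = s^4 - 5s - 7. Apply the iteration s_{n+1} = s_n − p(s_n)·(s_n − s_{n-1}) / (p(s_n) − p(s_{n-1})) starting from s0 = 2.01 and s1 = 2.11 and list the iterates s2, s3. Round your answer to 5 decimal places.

p(2.01) = -0.7275920, p(2.11) = 2.2711944
s2 = 2.1100000 − 2.2711944·(2.1100000 − 2.0100000) / (2.2711944 − (-0.7275920)) = 2.1100000 − (0.2271194)/(2.9987864) = 2.0342629
p(2.0342629) = -0.0464044
s3 = 2.0342629 − (-0.0464044)·(2.0342629 − 2.1100000) / (-0.0464044 − 2.2711944) = 2.0342629 − (0.0035145)/(-2.3175988) = 2.0357793

2.03426, 2.03578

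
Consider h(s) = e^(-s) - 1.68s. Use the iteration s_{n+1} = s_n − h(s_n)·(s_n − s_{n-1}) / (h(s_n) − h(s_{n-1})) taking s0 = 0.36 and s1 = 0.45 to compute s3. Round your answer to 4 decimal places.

h(0.36) = 0.092876, h(0.45) = -0.118372
s2 = 0.450000 − (-0.118372)·(0.450000 − 0.360000) / (-0.118372 − 0.092876) = 0.450000 − (-0.010653)/(-0.211248) = 0.399569
h(0.399569) = -0.000667
s3 = 0.399569 − (-0.000667)·(0.399569 − 0.450000) / (-0.000667 − (-0.118372)) = 0.399569 − (0.000034)/(0.117705) = 0.399283

0.3993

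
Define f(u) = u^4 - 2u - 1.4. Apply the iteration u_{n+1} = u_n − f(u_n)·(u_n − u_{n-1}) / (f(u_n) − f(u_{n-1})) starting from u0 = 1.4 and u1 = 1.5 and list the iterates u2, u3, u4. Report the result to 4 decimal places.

f(1.4) = -0.358400, f(1.5) = 0.662500
u2 = 1.500000 − 0.662500·(1.500000 − 1.400000) / (0.662500 − (-0.358400)) = 1.500000 − (0.066250)/(1.020900) = 1.435106
f(1.435106) = -0.028549
u3 = 1.435106 − (-0.028549)·(1.435106 − 1.500000) / (-0.028549 − 0.662500) = 1.435106 − (0.001853)/(-0.691049) = 1.437787
f(1.437787) = -0.002126
u4 = 1.437787 − (-0.002126)·(1.437787 − 1.435106) / (-0.002126 − (-0.028549)) = 1.437787 − (-0.000006)/(0.026422) = 1.438003

1.4351, 1.4378, 1.4380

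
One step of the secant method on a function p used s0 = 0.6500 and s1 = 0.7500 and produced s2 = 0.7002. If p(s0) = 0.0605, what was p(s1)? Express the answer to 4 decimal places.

The secant line through (0.6500, 0.0605) and (0.7500, p(s1)) crosses zero at s2 = 0.7002.
So (0.6500, 0.0605), (0.7500, p(s1)), (0.7002, 0) are collinear:
p(s1) = 0.0605 · (0.7500 − 0.7002) / (0.6500 − 0.7002) = 0.0605 · (0.049800)/(-0.050200) = -0.060018

-0.0600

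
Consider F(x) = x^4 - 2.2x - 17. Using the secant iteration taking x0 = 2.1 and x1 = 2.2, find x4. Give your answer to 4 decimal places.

2.1596

F(2.1) = -2.171900, F(2.2) = 1.585600
x2 = 2.200000 − 1.585600·(2.200000 − 2.100000) / (1.585600 − (-2.171900)) = 2.200000 − (0.158560)/(3.757500) = 2.157802
F(2.157802) = -0.067819
x3 = 2.157802 − (-0.067819)·(2.157802 − 2.200000) / (-0.067819 − 1.585600) = 2.157802 − (0.002862)/(-1.653419) = 2.159533
F(2.159533) = -0.001983
x4 = 2.159533 − (-0.001983)·(2.159533 − 2.157802) / (-0.001983 − (-0.067819)) = 2.159533 − (-0.000003)/(0.065836) = 2.159585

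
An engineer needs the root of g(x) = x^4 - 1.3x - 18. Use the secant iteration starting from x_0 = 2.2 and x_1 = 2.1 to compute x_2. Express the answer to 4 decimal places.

g(2.2) = 2.565600, g(2.1) = -1.281900
x_2 = 2.100000 − (-1.281900)·(2.100000 − 2.200000) / (-1.281900 − 2.565600) = 2.100000 − (0.128190)/(-3.847500) = 2.133318

2.1333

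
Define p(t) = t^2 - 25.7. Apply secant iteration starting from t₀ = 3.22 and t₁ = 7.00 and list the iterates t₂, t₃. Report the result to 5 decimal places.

4.72016, 5.01197

p(3.22) = -15.3316000, p(7.00) = 23.3000000
t₂ = 7.0000000 − 23.3000000·(7.0000000 − 3.2200000) / (23.3000000 − (-15.3316000)) = 7.0000000 − (88.0740000)/(38.6316000) = 4.7201566
p(4.7201566) = -3.4201221
t₃ = 4.7201566 − (-3.4201221)·(4.7201566 − 7.0000000) / (-3.4201221 − 23.3000000) = 4.7201566 − (7.7973429)/(-26.7201221) = 5.0119719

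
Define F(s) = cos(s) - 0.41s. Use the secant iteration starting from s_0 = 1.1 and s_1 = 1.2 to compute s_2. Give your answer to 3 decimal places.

1.102

F(1.1) = 0.00260, F(1.2) = -0.12964
s_2 = 1.20000 − (-0.12964)·(1.20000 − 1.10000) / (-0.12964 − 0.00260) = 1.20000 − (-0.01296)/(-0.13224) = 1.10196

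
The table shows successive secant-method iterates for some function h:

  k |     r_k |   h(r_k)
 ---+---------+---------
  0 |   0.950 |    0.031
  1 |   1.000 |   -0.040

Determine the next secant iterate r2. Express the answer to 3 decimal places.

0.972

r2 = 1.000 − (-0.040)·(1.000 − 0.950) / (-0.040 − 0.031)
   = 1.000 − (-0.00200)/(-0.07100) = 0.97183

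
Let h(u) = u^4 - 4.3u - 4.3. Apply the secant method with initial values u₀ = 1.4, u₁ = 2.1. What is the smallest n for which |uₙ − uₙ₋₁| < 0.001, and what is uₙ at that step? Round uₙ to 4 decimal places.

h(1.4) = -6.478400, h(2.1) = 6.118100
u₂ = 2.100000 − 6.118100·(0.700000)/(12.596500) = 1.760011;  |Δ| = 0.339989
h(1.760011) = -2.272680
u₃ = 1.760011 − (-2.272680)·(-0.339989)/(-8.390780) = 1.852099;  |Δ| = 0.092087
h(1.852099) = -0.497277
u₄ = 1.852099 − (-0.497277)·(0.092087)/(1.775403) = 1.877892;  |Δ| = 0.025793
h(1.877892) = 0.061106
u₅ = 1.877892 − 0.061106·(0.025793)/(0.558383) = 1.875069;  |Δ| = 0.002823
h(1.875069) = -0.001358
u₆ = 1.875069 − (-0.001358)·(-0.002823)/(-0.062464) = 1.875130;  |Δ| = 0.000061
|u₆ − u₅| = 0.000061 < 0.001

n = 6, uₙ = 1.8751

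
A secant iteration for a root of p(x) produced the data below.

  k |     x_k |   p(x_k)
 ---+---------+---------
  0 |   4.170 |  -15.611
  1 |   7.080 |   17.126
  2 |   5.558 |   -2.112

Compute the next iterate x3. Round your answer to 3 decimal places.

5.725

x3 = 5.558 − (-2.112)·(5.558 − 7.080) / (-2.112 − 17.126)
   = 5.558 − (3.21446)/(-19.23800) = 5.72509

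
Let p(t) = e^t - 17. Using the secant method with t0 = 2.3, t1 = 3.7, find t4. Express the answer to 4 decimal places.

2.8421

p(2.3) = -7.025818, p(3.7) = 23.447304
t2 = 3.700000 − 23.447304·(3.700000 − 2.300000) / (23.447304 − (-7.025818)) = 3.700000 − (32.826226)/(30.473122) = 2.622781
p(2.622781) = -3.226024
t3 = 2.622781 − (-3.226024)·(2.622781 − 3.700000) / (-3.226024 − 23.447304) = 2.622781 − (3.475135)/(-26.673329) = 2.753066
p(2.753066) = -1.309334
t4 = 2.753066 − (-1.309334)·(2.753066 − 2.622781) / (-1.309334 − (-3.226024)) = 2.753066 − (-0.170587)/(1.916690) = 2.842067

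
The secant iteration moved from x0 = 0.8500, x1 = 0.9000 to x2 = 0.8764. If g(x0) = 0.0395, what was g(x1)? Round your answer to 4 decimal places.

-0.0353

The secant line through (0.8500, 0.0395) and (0.9000, g(x1)) crosses zero at x2 = 0.8764.
So (0.8500, 0.0395), (0.9000, g(x1)), (0.8764, 0) are collinear:
g(x1) = 0.0395 · (0.9000 − 0.8764) / (0.8500 − 0.8764) = 0.0395 · (0.023600)/(-0.026400) = -0.035311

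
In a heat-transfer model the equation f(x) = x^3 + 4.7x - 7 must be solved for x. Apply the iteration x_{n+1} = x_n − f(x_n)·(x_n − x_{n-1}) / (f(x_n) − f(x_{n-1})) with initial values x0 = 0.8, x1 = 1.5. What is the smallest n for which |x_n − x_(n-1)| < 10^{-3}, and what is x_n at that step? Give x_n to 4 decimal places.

f(0.8) = -2.728000, f(1.5) = 3.425000
x2 = 1.500000 − 3.425000·(0.700000)/(6.153000) = 1.110353;  |Δ| = 0.389647
f(1.110353) = -0.412407
x3 = 1.110353 − (-0.412407)·(-0.389647)/(-3.837407) = 1.152228;  |Δ| = 0.041876
f(1.152228) = -0.054795
x4 = 1.152228 − (-0.054795)·(0.041876)/(0.357612) = 1.158645;  |Δ| = 0.006416
f(1.158645) = 0.001060
x5 = 1.158645 − 0.001060·(0.006416)/(0.055855) = 1.158523;  |Δ| = 0.000122
|x5 − x4| = 0.000122 < 10^{-3}

n = 5, x_n = 1.1585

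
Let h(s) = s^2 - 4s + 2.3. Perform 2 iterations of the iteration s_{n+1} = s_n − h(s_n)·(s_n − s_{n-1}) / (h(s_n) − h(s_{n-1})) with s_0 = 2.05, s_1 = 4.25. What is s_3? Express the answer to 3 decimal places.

3.143

h(2.05) = -1.69750, h(4.25) = 3.36250
s_2 = 4.25000 − 3.36250·(4.25000 − 2.05000) / (3.36250 − (-1.69750)) = 4.25000 − (7.39750)/(5.06000) = 2.78804
h(2.78804) = -1.07899
s_3 = 2.78804 − (-1.07899)·(2.78804 − 4.25000) / (-1.07899 − 3.36250) = 2.78804 − (1.57743)/(-4.44149) = 3.14320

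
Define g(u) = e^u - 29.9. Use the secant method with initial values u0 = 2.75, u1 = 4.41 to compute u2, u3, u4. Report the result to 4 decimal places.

3.1052, 3.2703, 3.4179

g(2.75) = -14.257368, g(4.41) = 52.369464
u2 = 4.410000 − 52.369464·(4.410000 − 2.750000) / (52.369464 − (-14.257368)) = 4.410000 − (86.933309)/(66.626832) = 3.105221
g(3.105221) = -7.585856
u3 = 3.105221 − (-7.585856)·(3.105221 − 4.410000) / (-7.585856 − 52.369464) = 3.105221 − (9.897868)/(-59.955320) = 3.270308
g(3.270308) = -3.580552
u4 = 3.270308 − (-3.580552)·(3.270308 − 3.105221) / (-3.580552 − (-7.585856)) = 3.270308 − (-0.591104)/(4.005304) = 3.417888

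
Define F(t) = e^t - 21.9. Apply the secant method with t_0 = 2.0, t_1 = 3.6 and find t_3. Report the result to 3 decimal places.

3.015

F(2.0) = -14.51094, F(3.6) = 14.69823
t_2 = 3.60000 − 14.69823·(3.60000 − 2.00000) / (14.69823 − (-14.51094)) = 3.60000 − (23.51718)/(29.20918) = 2.79487
F(2.79487) = -5.53949
t_3 = 2.79487 − (-5.53949)·(2.79487 − 3.60000) / (-5.53949 − 14.69823) = 2.79487 − (4.46001)/(-20.23773) = 3.01525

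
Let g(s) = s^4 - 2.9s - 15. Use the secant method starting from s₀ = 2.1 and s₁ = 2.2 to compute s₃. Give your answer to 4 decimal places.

2.1463

g(2.1) = -1.641900, g(2.2) = 2.045600
s₂ = 2.200000 − 2.045600·(2.200000 − 2.100000) / (2.045600 − (-1.641900)) = 2.200000 − (0.204560)/(3.687500) = 2.144526
g(2.144526) = -0.068396
s₃ = 2.144526 − (-0.068396)·(2.144526 − 2.200000) / (-0.068396 − 2.045600) = 2.144526 − (0.003794)/(-2.113996) = 2.146321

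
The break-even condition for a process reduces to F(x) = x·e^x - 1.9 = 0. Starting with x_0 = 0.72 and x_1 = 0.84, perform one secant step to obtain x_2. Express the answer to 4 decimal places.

F(0.72) = -0.420808, F(0.84) = 0.045748
x_2 = 0.840000 − 0.045748·(0.840000 − 0.720000) / (0.045748 − (-0.420808)) = 0.840000 − (0.005490)/(0.466556) = 0.828233

0.8282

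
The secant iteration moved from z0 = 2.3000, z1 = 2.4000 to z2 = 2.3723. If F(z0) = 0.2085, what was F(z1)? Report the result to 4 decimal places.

-0.0799

The secant line through (2.3000, 0.2085) and (2.4000, F(z1)) crosses zero at z2 = 2.3723.
So (2.3000, 0.2085), (2.4000, F(z1)), (2.3723, 0) are collinear:
F(z1) = 0.2085 · (2.4000 − 2.3723) / (2.3000 − 2.3723) = 0.2085 · (0.027700)/(-0.072300) = -0.079882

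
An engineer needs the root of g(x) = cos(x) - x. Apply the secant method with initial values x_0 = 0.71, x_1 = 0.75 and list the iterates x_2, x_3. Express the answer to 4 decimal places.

g(0.71) = 0.048362, g(0.75) = -0.018311
x_2 = 0.750000 − (-0.018311)·(0.750000 − 0.710000) / (-0.018311 − 0.048362) = 0.750000 − (-0.000732)/(-0.066673) = 0.739014
g(0.739014) = 0.000118
x_3 = 0.739014 − 0.000118·(0.739014 − 0.750000) / (0.000118 − (-0.018311)) = 0.739014 − (-0.000001)/(0.018430) = 0.739085

0.7390, 0.7391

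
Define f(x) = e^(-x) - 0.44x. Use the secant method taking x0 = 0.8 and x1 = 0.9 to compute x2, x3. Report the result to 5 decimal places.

f(0.8) = 0.0973290, f(0.9) = 0.0105697
x2 = 0.9000000 − 0.0105697·(0.9000000 − 0.8000000) / (0.0105697 − 0.0973290) = 0.9000000 − (0.0010570)/(-0.0867593) = 0.9121827
f(0.9121827) = 0.0002862
x3 = 0.9121827 − 0.0002862·(0.9121827 − 0.9000000) / (0.0002862 − 0.0105697) = 0.9121827 − (0.0000035)/(-0.0102835) = 0.9125218

0.91218, 0.91252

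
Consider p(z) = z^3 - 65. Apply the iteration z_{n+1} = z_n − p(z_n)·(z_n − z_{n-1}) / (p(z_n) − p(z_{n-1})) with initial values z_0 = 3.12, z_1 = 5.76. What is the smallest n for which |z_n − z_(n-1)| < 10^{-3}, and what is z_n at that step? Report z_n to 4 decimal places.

p(3.12) = -34.628672, p(5.76) = 126.102976
z_2 = 5.760000 − 126.102976·(2.640000)/(160.731648) = 3.688772;  |Δ| = 2.071228
p(3.688772) = -14.806728
z_3 = 3.688772 − (-14.806728)·(-2.071228)/(-140.909704) = 3.906416;  |Δ| = 0.217644
p(3.906416) = -5.387761
z_4 = 3.906416 − (-5.387761)·(0.217644)/(9.418966) = 4.030911;  |Δ| = 0.124495
p(4.030911) = 0.495207
z_5 = 4.030911 − 0.495207·(0.124495)/(5.882969) = 4.020431;  |Δ| = 0.010480
p(4.020431) = -0.014287
z_6 = 4.020431 − (-0.014287)·(-0.010480)/(-0.509495) = 4.020725;  |Δ| = 0.000294
|z_6 − z_5| = 0.000294 < 10^{-3}

n = 6, z_n = 4.0207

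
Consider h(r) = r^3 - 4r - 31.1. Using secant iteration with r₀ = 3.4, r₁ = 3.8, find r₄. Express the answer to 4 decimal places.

h(3.4) = -5.396000, h(3.8) = 8.572000
r₂ = 3.800000 − 8.572000·(3.800000 − 3.400000) / (8.572000 − (-5.396000)) = 3.800000 − (3.428800)/(13.968000) = 3.554525
h(3.554525) = -0.407941
r₃ = 3.554525 − (-0.407941)·(3.554525 − 3.800000) / (-0.407941 − 8.572000) = 3.554525 − (0.100139)/(-8.979941) = 3.565676
h(3.565676) = -0.028535
r₄ = 3.565676 − (-0.028535)·(3.565676 − 3.554525) / (-0.028535 − (-0.407941)) = 3.565676 − (-0.000318)/(0.379405) = 3.566515

3.5665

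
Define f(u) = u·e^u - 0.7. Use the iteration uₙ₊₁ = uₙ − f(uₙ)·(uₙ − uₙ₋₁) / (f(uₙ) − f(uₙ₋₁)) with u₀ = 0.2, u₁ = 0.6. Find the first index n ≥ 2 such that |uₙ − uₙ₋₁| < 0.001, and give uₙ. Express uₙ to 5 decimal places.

f(0.2) = -0.4557194, f(0.6) = 0.3932713
u₂ = 0.6000000 − 0.3932713·(0.4000000)/(0.8489907) = 0.4147112;  |Δ| = 0.1852888
f(0.4147112) = -0.0721549
u₃ = 0.4147112 − (-0.0721549)·(-0.1852888)/(-0.4654262) = 0.4434364;  |Δ| = 0.0287253
f(0.4434364) = -0.0091029
u₄ = 0.4434364 − (-0.0091029)·(0.0287253)/(0.0630521) = 0.4475835;  |Δ| = 0.0041471
f(0.4475835) = 0.0002565
u₅ = 0.4475835 − 0.0002565·(0.0041471)/(0.0093594) = 0.4474699;  |Δ| = 0.0001137
|u₅ − u₄| = 0.0001137 < 0.001

n = 5, uₙ = 0.44747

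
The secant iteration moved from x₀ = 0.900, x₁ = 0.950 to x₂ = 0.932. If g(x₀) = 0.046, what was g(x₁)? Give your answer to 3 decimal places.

-0.026

The secant line through (0.900, 0.046) and (0.950, g(x₁)) crosses zero at x₂ = 0.932.
So (0.900, 0.046), (0.950, g(x₁)), (0.932, 0) are collinear:
g(x₁) = 0.046 · (0.950 − 0.932) / (0.900 − 0.932) = 0.046 · (0.01800)/(-0.03200) = -0.02587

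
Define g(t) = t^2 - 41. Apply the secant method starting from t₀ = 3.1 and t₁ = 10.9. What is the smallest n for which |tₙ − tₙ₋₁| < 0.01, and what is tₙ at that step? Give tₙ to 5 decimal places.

g(3.1) = -31.3900000, g(10.9) = 77.8100000
t₂ = 10.9000000 − 77.8100000·(7.8000000)/(109.2000000) = 5.3421429;  |Δ| = 5.5578571
g(5.3421429) = -12.4615097
t₃ = 5.3421429 − (-12.4615097)·(-5.5578571)/(-90.2715097) = 6.1093760;  |Δ| = 0.7672331
g(6.1093760) = -3.6755254
t₄ = 6.1093760 − (-3.6755254)·(0.7672331)/(8.7859843) = 6.4303400;  |Δ| = 0.3209640
g(6.4303400) = 0.3492721
t₅ = 6.4303400 − 0.3492721·(0.3209640)/(4.0247975) = 6.4024867;  |Δ| = 0.0278533
g(6.4024867) = -0.0081641
t₆ = 6.4024867 − (-0.0081641)·(-0.0278533)/(-0.3574362) = 6.4031229;  |Δ| = 0.0006362
|t₆ − t₅| = 0.0006362 < 0.01

n = 6, tₙ = 6.40312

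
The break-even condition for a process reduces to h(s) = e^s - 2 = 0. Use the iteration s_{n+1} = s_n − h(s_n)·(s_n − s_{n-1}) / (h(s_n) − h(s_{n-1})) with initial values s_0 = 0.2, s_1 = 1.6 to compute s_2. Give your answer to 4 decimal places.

0.4921

h(0.2) = -0.778597, h(1.6) = 2.953032
s_2 = 1.600000 − 2.953032·(1.600000 − 0.200000) / (2.953032 − (-0.778597)) = 1.600000 − (4.134245)/(3.731630) = 0.492107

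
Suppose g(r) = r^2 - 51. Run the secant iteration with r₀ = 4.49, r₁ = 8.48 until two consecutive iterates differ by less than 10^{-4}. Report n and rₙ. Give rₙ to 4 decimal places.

g(4.49) = -30.839900, g(8.48) = 20.910400
r₂ = 8.480000 − 20.910400·(3.990000)/(51.750300) = 6.867787;  |Δ| = 1.612213
g(6.867787) = -3.833499
r₃ = 6.867787 − (-3.833499)·(-1.612213)/(-24.743899) = 7.117563;  |Δ| = 0.249775
g(7.117563) = -0.340303
r₄ = 7.117563 − (-0.340303)·(0.249775)/(3.493196) = 7.141895;  |Δ| = 0.024333
g(7.141895) = 0.006670
r₅ = 7.141895 − 0.006670·(0.024333)/(0.346973) = 7.141428;  |Δ| = 0.000468
g(7.141428) = -0.000011
r₆ = 7.141428 − (-0.000011)·(-0.000468)/(-0.006681) = 7.141428;  |Δ| = 0.000001
|r₆ − r₅| = 0.000001 < 10^{-4}

n = 6, rₙ = 7.1414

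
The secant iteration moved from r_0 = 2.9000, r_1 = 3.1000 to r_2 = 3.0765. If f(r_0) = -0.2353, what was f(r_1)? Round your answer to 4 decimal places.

0.0313

The secant line through (2.9000, -0.2353) and (3.1000, f(r_1)) crosses zero at r_2 = 3.0765.
So (2.9000, -0.2353), (3.1000, f(r_1)), (3.0765, 0) are collinear:
f(r_1) = -0.2353 · (3.1000 − 3.0765) / (2.9000 − 3.0765) = -0.2353 · (0.023500)/(-0.176500) = 0.031329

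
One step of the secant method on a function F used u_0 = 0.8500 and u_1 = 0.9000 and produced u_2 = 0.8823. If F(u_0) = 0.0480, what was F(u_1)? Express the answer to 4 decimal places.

The secant line through (0.8500, 0.0480) and (0.9000, F(u_1)) crosses zero at u_2 = 0.8823.
So (0.8500, 0.0480), (0.9000, F(u_1)), (0.8823, 0) are collinear:
F(u_1) = 0.0480 · (0.9000 − 0.8823) / (0.8500 − 0.8823) = 0.0480 · (0.017700)/(-0.032300) = -0.026303

-0.0263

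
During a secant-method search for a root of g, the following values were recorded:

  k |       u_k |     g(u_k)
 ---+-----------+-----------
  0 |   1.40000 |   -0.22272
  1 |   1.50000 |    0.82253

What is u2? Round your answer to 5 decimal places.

u2 = 1.50000 − 0.82253·(1.50000 − 1.40000) / (0.82253 − (-0.22272))
   = 1.50000 − (0.0822530)/(1.0452500) = 1.4213078

1.42131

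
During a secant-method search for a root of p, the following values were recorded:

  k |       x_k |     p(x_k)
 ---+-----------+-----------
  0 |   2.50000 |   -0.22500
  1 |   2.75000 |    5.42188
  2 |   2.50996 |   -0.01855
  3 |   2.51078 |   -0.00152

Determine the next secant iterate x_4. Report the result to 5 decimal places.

x_4 = 2.51078 − (-0.00152)·(2.51078 − 2.50996) / (-0.00152 − (-0.01855))
   = 2.51078 − (-0.0000012)/(0.0170300) = 2.5108532

2.51085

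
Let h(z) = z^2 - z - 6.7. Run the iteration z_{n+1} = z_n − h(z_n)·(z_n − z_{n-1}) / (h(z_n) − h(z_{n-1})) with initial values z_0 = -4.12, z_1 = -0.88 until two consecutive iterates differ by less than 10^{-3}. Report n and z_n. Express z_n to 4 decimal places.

h(-4.12) = 14.394400, h(-0.88) = -5.045600
z_2 = -0.880000 − (-5.045600)·(3.240000)/(-19.440000) = -1.720933;  |Δ| = 0.840933
h(-1.720933) = -2.017455
z_3 = -1.720933 − (-2.017455)·(-0.840933)/(3.028145) = -2.281192;  |Δ| = 0.560259
h(-2.281192) = 0.785031
z_4 = -2.281192 − 0.785031·(-0.560259)/(2.802486) = -2.124253;  |Δ| = 0.156939
h(-2.124253) = -0.063297
z_5 = -2.124253 − (-0.063297)·(0.156939)/(-0.848327) = -2.135963;  |Δ| = 0.011710
h(-2.135963) = -0.001701
z_6 = -2.135963 − (-0.001701)·(-0.011710)/(0.061596) = -2.136286;  |Δ| = 0.000323
|z_6 − z_5| = 0.000323 < 10^{-3}

n = 6, z_n = -2.1363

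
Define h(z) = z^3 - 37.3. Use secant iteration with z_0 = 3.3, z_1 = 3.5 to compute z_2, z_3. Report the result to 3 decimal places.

3.339, 3.341

h(3.3) = -1.36300, h(3.5) = 5.57500
z_2 = 3.50000 − 5.57500·(3.50000 − 3.30000) / (5.57500 − (-1.36300)) = 3.50000 − (1.11500)/(6.93800) = 3.33929
h(3.33929) = -0.06402
z_3 = 3.33929 − (-0.06402)·(3.33929 − 3.50000) / (-0.06402 − 5.57500) = 3.33929 − (0.01029)/(-5.63902) = 3.34112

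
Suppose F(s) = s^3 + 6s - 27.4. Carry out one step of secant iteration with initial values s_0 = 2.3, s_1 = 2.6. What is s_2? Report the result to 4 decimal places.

F(2.3) = -1.433000, F(2.6) = 5.776000
s_2 = 2.600000 − 5.776000·(2.600000 − 2.300000) / (5.776000 − (-1.433000)) = 2.600000 − (1.732800)/(7.209000) = 2.359634

2.3596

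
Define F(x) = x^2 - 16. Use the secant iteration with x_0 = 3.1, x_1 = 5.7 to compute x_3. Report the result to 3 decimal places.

3.969

F(3.1) = -6.39000, F(5.7) = 16.49000
x_2 = 5.70000 − 16.49000·(5.70000 − 3.10000) / (16.49000 − (-6.39000)) = 5.70000 − (42.87400)/(22.88000) = 3.82614
F(3.82614) = -1.36068
x_3 = 3.82614 − (-1.36068)·(3.82614 − 5.70000) / (-1.36068 − 16.49000) = 3.82614 − (2.54973)/(-17.85068) = 3.96897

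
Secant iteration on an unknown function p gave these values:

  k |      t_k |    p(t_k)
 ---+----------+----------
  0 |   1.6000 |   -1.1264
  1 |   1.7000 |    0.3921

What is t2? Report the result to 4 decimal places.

1.6742

t2 = 1.7000 − 0.3921·(1.7000 − 1.6000) / (0.3921 − (-1.1264))
   = 1.7000 − (0.039210)/(1.518500) = 1.674178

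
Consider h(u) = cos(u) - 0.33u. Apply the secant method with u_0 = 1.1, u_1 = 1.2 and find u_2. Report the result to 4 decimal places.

h(1.1) = 0.090596, h(1.2) = -0.033642
u_2 = 1.200000 − (-0.033642)·(1.200000 − 1.100000) / (-0.033642 − 0.090596) = 1.200000 − (-0.003364)/(-0.124238) = 1.172921

1.1729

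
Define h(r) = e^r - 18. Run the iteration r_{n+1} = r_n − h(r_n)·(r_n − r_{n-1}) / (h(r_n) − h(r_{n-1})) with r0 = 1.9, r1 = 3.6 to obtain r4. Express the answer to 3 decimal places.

h(1.9) = -11.31411, h(3.6) = 18.59823
r2 = 3.60000 − 18.59823·(3.60000 − 1.90000) / (18.59823 − (-11.31411)) = 3.60000 − (31.61700)/(29.91234) = 2.54301
h(2.54301) = -5.28209
r3 = 2.54301 − (-5.28209)·(2.54301 − 3.60000) / (-5.28209 − 18.59823) = 2.54301 − (5.58310)/(-23.88032) = 2.77681
h(2.77681) = -1.93237
r4 = 2.77681 − (-1.93237)·(2.77681 − 2.54301) / (-1.93237 − (-5.28209)) = 2.77681 − (-0.45178)/(3.34972) = 2.91168

2.912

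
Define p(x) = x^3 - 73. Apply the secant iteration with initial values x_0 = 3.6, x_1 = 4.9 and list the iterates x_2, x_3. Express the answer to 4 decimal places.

p(3.6) = -26.344000, p(4.9) = 44.649000
x_2 = 4.900000 − 44.649000·(4.900000 − 3.600000) / (44.649000 − (-26.344000)) = 4.900000 − (58.043700)/(70.993000) = 4.082402
p(4.082402) = -4.962639
x_3 = 4.082402 − (-4.962639)·(4.082402 − 4.900000) / (-4.962639 − 44.649000) = 4.082402 − (4.057441)/(-49.611639) = 4.164187

4.0824, 4.1642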